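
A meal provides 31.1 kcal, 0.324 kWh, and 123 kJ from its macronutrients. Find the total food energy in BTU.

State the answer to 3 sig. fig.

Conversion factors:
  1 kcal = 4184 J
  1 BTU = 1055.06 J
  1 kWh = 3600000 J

1350 BTU

31.1 kcal × 4184 = 130122 J
0.324 kWh × 3600000 = 1.1664×10⁶ J
123 kJ × 1000 = 123000 J
Total: 130122 + 1.1664×10⁶ + 123000 = 1.41952×10⁶ J
In BTU: 1.41952×10⁶ / 1055.06 = 1345.44 BTU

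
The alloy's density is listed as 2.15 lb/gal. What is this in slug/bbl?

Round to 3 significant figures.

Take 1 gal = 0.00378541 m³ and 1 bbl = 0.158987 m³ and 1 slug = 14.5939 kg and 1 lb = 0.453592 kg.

2.15 lb/gal × 0.453592 kg/lb ÷ 0.00378541 m³/gal = 257.627 kg/m³
257.627 kg/m³ ÷ 14.5939 kg/slug × 0.158987 m³/bbl = 2.80661 slug/bbl

2.81 slug/bbl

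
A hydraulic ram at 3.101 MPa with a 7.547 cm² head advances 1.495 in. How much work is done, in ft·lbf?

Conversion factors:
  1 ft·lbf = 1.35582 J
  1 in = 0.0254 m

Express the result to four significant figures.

65.55 ft·lbf

3.101 MPa → 3.101×10⁶ Pa
7.547 cm² → 7.547×10⁻⁴ m²
F = P × A = 3.101×10⁶ × 7.547×10⁻⁴ = 2340.32 N
1.495 in → 0.037973 m
W = F × d = 2340.32 × 0.037973 = 88.869 J
In ft·lbf: 88.869 / 1.35582 = 65.5463 ft·lbf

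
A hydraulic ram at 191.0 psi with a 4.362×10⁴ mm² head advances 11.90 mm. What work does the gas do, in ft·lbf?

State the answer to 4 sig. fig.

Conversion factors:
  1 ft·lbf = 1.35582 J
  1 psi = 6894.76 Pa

191.0 psi → 1.3169×10⁶ Pa
4.362×10⁴ mm² → 0.04362 m²
F = P × A = 1.3169×10⁶ × 0.04362 = 57443.2 N
11.90 mm → 0.0119 m
W = F × d = 57443.2 × 0.0119 = 683.574 J
In ft·lbf: 683.574 / 1.35582 = 504.178 ft·lbf

504.2 ft·lbf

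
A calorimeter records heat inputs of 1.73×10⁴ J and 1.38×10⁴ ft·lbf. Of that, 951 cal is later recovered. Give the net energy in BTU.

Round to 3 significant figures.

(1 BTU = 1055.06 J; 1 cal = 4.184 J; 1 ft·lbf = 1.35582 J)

1.73×10⁴ J (already J)
1.38×10⁴ ft·lbf × 1.35582 → 18710.3 J
951 cal × 4.184 → 3978.98 J
Sum: 17300 + 18710.3 − 3978.98 = 32031.3 J
In BTU: 32031.3 / 1055.06 = 30.3597 BTU

30.4 BTU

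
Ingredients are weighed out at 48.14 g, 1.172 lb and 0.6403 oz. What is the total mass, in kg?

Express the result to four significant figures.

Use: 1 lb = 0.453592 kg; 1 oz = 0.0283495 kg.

48.14 g × 0.001 = 0.04814 kg
1.172 lb × 0.453592 = 0.53161 kg
0.6403 oz × 0.0283495 = 0.0181522 kg
Combined: 0.04814 + 0.53161 + 0.0181522 = 0.597902 kg

0.5979 kg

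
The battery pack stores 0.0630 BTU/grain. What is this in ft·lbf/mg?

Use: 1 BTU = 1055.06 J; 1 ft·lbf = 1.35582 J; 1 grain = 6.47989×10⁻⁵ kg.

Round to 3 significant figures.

0.0630 BTU/grain × 1055.06 J/BTU ÷ 6.47989×10⁻⁵ kg/grain = 1.02577×10⁶ J/kg
1.02577×10⁶ J/kg ÷ 1.35582 J/ft·lbf × 10⁻⁶ kg/mg = 0.756568 ft·lbf/mg

0.757 ft·lbf/mg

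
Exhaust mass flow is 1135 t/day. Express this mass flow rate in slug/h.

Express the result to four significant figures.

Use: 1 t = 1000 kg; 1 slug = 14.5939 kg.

3241 slug/h

1135 t/day × 1000 kg/t ÷ 86400 s/day = 13.1366 kg/s
13.1366 kg/s ÷ 14.5939 kg/slug × 3600 s/h = 3240.52 slug/h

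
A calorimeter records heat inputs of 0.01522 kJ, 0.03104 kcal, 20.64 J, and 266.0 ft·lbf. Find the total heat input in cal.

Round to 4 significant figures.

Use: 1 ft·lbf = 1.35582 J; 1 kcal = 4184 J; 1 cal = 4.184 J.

125.8 cal

0.01522 kJ × 1000 = 15.22 J
0.03104 kcal × 4184 = 129.871 J
20.64 J (already J)
266.0 ft·lbf × 1.35582 = 360.648 J
Total: 15.22 + 129.871 + 20.64 + 360.648 = 526.379 J
In cal: 526.379 / 4.184 = 125.808 cal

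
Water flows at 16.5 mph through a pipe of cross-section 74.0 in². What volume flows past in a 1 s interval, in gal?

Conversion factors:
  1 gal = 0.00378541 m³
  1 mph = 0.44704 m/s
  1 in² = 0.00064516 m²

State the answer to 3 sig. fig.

93.0 gal

16.5 mph × 0.44704 → 7.37616 m/s
74.0 in² × 0.00064516 → 0.0477418 m²
V = v × A × t = 7.37616 m/s × 0.0477418 m² × 1 s = 0.352151 m³
0.352151 m³ ÷ (0.00378541 m³/gal) = 93.0285 gal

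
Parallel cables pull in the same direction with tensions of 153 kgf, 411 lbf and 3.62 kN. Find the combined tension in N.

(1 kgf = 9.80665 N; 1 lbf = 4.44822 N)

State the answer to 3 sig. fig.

153 kgf × 9.80665 = 1500.42 N
411 lbf × 4.44822 = 1828.22 N
3.62 kN × 1000 = 3620 N
Total: 1500.42 + 1828.22 + 3620 = 6948.64 N

6950 N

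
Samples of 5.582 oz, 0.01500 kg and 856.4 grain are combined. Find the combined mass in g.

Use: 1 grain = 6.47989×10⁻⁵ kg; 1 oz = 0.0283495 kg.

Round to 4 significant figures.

228.7 g

5.582 oz × 0.0283495 = 0.158247 kg
0.01500 kg (already kg)
856.4 grain × 6.47989×10⁻⁵ = 0.0554938 kg
Combined: 0.158247 + 0.015 + 0.0554938 = 0.228741 kg
In g: 0.228741 / 0.001 = 228.741 g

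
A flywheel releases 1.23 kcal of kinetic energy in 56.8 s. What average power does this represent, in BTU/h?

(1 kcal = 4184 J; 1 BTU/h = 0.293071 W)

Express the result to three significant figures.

1.23 kcal × 4184 → 5146.32 J
P = E / t = 5146.32 J / 56.8 s = 90.6042 W
90.6042 W ÷ (0.293071 W/BTU/h) = 309.154 BTU/h

309 BTU/h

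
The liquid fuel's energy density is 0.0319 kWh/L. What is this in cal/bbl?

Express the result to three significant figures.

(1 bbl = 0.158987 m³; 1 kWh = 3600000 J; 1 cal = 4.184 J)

4.36×10⁶ cal/bbl

0.0319 kWh/L × 3600000 J/kWh ÷ 0.001 m³/L = 1.1484×10⁸ J/m³
1.1484×10⁸ J/m³ ÷ 4.184 J/cal × 0.158987 m³/bbl = 4.36378×10⁶ cal/bbl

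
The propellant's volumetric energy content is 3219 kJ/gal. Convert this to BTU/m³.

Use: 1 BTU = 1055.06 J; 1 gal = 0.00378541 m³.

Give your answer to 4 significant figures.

8.060×10⁵ BTU/m³

3219 kJ/gal × 1000 J/kJ ÷ 0.00378541 m³/gal = 8.5037×10⁸ J/m³
8.5037×10⁸ J/m³ ÷ 1055.06 J/BTU = 805992 BTU/m³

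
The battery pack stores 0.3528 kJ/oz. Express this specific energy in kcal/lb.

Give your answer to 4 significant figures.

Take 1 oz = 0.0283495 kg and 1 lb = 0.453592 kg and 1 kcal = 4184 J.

1.349 kcal/lb

0.3528 kJ/oz × 1000 J/kJ ÷ 0.0283495 kg/oz = 12444.7 J/kg
12444.7 J/kg ÷ 4184 J/kcal × 0.453592 kg/lb = 1.34914 kcal/lb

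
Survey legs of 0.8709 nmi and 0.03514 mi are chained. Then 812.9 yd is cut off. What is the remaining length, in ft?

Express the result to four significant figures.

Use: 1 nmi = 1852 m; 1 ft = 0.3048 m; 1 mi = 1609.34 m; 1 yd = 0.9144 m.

0.8709 nmi × 1852 → 1612.91 m
0.03514 mi × 1609.34 → 56.5522 m
812.9 yd × 0.9144 → 743.316 m
Net: 1612.91 + 56.5522 − 743.316 = 926.146 m
In ft: 926.146 / 0.3048 = 3038.54 ft

3039 ft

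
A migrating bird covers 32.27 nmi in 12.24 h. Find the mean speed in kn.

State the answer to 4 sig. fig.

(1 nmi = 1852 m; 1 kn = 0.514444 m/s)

2.636 kn

32.27 nmi × 1852 → 59764 m
12.24 h × 3600 → 44064 s
v = d / t = 59764 m / 44064 s = 1.3563 m/s
1.3563 m/s ÷ (0.514444 m/s/kn) = 2.63644 kn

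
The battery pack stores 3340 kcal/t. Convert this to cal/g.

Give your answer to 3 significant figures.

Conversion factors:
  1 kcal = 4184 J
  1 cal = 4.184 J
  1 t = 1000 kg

3340 kcal/t × 4184 J/kcal ÷ 1000 kg/t = 13974.6 J/kg
13974.6 J/kg ÷ 4.184 J/cal × 0.001 kg/g = 3.34001 cal/g

3.34 cal/g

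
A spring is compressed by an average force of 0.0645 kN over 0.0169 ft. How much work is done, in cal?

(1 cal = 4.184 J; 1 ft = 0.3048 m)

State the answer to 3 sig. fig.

0.0645 kN × 1000 = 64.5 N
0.0169 ft × 0.3048 = 0.00515112 m
W = F × d = 64.5 N × 0.00515112 m = 0.332247 J
0.332247 J ÷ (4.184 J/cal) = 0.0794089 cal

0.0794 cal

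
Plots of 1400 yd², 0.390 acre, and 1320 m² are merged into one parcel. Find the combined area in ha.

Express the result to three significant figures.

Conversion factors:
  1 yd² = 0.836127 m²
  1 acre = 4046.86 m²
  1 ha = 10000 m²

0.407 ha

1400 yd² × 0.836127 = 1170.58 m²
0.390 acre × 4046.86 = 1578.28 m²
1320 m² (already m²)
Combined: 1170.58 + 1578.28 + 1320 = 4068.86 m²
In ha: 4068.86 / 10000 = 0.406886 ha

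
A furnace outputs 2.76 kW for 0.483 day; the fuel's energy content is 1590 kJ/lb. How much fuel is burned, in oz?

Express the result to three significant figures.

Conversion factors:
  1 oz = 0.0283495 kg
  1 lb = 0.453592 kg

1160 oz

2.76 kW → 2760 W
0.483 day → 41731.2 s
E = P × t = 2760 × 41731.2 = 1.15178×10⁸ J
1590 kJ/lb → 3.50535×10⁶ J/kg
m = E / e_s = 1.15178×10⁸ / 3.50535×10⁶ = 32.8578 kg
In oz: 32.8578 / 0.0283495 = 1159.03 oz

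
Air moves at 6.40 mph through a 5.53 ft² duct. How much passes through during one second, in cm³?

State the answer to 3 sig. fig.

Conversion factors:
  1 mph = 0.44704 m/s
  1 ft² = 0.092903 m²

1.47×10⁶ cm³

6.40 mph × 0.44704 = 2.86106 m/s
5.53 ft² × 0.092903 = 0.513754 m²
V = v × A × t = 2.86106 m/s × 0.513754 m² × 1 s = 1.46988 m³
1.46988 m³ ÷ (10⁻⁶ m³/cm³) = 1.46988×10⁶ cm³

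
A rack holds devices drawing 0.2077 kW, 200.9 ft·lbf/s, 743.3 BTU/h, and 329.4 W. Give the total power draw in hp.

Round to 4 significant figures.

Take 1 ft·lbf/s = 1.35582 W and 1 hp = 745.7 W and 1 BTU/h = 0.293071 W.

0.2077 kW × 1000 → 207.7 W
200.9 ft·lbf/s × 1.35582 → 272.384 W
743.3 BTU/h × 0.293071 → 217.84 W
329.4 W (already W)
Sum: 207.7 + 272.384 + 217.84 + 329.4 = 1027.32 W
In hp: 1027.32 / 745.7 = 1.37766 hp

1.378 hp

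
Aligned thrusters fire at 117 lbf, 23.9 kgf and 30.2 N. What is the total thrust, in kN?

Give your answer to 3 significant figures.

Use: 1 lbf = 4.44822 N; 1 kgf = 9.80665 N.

0.785 kN

117 lbf × 4.44822 → 520.442 N
23.9 kgf × 9.80665 → 234.379 N
30.2 N (already N)
Sum: 520.442 + 234.379 + 30.2 = 785.021 N
In kN: 785.021 / 1000 = 0.785021 kN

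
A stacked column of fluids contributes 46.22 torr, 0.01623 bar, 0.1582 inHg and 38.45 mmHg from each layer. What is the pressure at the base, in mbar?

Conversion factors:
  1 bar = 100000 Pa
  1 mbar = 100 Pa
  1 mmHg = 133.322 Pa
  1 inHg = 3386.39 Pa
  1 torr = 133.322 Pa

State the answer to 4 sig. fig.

134.5 mbar

46.22 torr × 133.322 → 6162.14 Pa
0.01623 bar × 100000 → 1623 Pa
0.1582 inHg × 3386.39 → 535.727 Pa
38.45 mmHg × 133.322 → 5126.23 Pa
Sum: 6162.14 + 1623 + 535.727 + 5126.23 = 13447.1 Pa
In mbar: 13447.1 / 100 = 134.471 mbar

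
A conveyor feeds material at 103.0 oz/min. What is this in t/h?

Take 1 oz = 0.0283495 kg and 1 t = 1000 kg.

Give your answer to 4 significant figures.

0.1752 t/h

103.0 oz/min × 0.0283495 kg/oz ÷ 60 s/min = 0.0486666 kg/s
0.0486666 kg/s ÷ 1000 kg/t × 3600 s/h = 0.1752 t/h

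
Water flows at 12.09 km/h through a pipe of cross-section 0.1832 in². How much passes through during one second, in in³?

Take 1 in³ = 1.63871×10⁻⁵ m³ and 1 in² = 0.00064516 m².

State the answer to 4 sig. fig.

24.22 in³

12.09 km/h × (1/3.6) → 3.35833 m/s
0.1832 in² × 0.00064516 → 1.18193×10⁻⁴ m²
V = v × A × t = 3.35833 m/s × 1.18193×10⁻⁴ m² × 1 s = 3.96931×10⁻⁴ m³
3.96931×10⁻⁴ m³ ÷ (1.63871×10⁻⁵ m³/in³) = 24.2222 in³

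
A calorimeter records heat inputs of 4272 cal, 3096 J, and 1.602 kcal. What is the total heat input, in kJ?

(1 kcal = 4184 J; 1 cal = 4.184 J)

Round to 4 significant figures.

27.67 kJ

4272 cal × 4.184 = 17874 J
3096 J (already J)
1.602 kcal × 4184 = 6702.77 J
Total: 17874 + 3096 + 6702.77 = 27672.8 J
In kJ: 27672.8 / 1000 = 27.6728 kJ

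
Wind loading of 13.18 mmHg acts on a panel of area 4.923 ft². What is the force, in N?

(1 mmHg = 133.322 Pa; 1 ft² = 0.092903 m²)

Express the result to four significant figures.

803.7 N

13.18 mmHg × 133.322 = 1757.18 Pa
4.923 ft² × 0.092903 = 0.457361 m²
F = P × A = 1757.18 Pa × 0.457361 m² = 803.666 N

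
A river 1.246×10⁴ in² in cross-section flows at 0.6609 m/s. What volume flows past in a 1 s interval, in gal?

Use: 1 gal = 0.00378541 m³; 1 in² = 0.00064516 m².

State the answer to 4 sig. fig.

1403 gal

1.246×10⁴ in² × 0.00064516 = 8.03869 m²
V = v × A × t = 0.6609 m/s × 8.03869 m² × 1 s = 5.31277 m³
5.31277 m³ ÷ (0.00378541 m³/gal) = 1403.49 gal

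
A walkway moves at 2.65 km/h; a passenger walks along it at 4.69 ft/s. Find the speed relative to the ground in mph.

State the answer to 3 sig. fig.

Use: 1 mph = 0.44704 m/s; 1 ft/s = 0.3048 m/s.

2.65 km/h × (1/3.6) = 0.736111 m/s
4.69 ft/s × 0.3048 = 1.42951 m/s
Total: 0.736111 + 1.42951 = 2.16562 m/s
In mph: 2.16562 / 0.44704 = 4.84435 mph

4.84 mph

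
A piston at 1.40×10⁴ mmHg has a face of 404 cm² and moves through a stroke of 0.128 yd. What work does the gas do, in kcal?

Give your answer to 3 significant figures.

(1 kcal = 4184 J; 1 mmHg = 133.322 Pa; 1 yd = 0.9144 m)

1.40×10⁴ mmHg → 1.86651×10⁶ Pa
404 cm² → 0.0404 m²
F = P × A = 1.86651×10⁶ × 0.0404 = 75407 N
0.128 yd → 0.117043 m
W = F × d = 75407 × 0.117043 = 8825.86 J
In kcal: 8825.86 / 4184 = 2.10943 kcal

2.11 kcal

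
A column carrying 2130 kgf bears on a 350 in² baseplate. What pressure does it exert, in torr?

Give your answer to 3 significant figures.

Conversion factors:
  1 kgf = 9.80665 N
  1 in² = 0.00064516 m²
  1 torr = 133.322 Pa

2130 kgf × 9.80665 = 20888.2 N
350 in² × 0.00064516 = 0.225806 m²
P = F / A = 20888.2 N / 0.225806 m² = 92505.1 Pa
92505.1 Pa ÷ (133.322 Pa/torr) = 693.847 torr

694 torr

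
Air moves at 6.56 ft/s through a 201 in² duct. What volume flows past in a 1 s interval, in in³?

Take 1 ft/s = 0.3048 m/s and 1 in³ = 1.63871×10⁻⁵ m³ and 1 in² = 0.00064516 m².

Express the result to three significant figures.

6.56 ft/s × 0.3048 → 1.99949 m/s
201 in² × 0.00064516 → 0.129677 m²
V = v × A × t = 1.99949 m/s × 0.129677 m² × 1 s = 0.259288 m³
0.259288 m³ ÷ (1.63871×10⁻⁵ m³/in³) = 15822.7 in³

1.58×10⁴ in³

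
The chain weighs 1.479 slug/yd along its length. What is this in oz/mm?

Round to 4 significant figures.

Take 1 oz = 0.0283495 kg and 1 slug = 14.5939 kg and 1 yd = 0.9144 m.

1.479 slug/yd × 14.5939 kg/slug ÷ 0.9144 m/yd = 23.605 kg/m
23.605 kg/m ÷ 0.0283495 kg/oz × 0.001 m/mm = 0.832643 oz/mm

0.8326 oz/mm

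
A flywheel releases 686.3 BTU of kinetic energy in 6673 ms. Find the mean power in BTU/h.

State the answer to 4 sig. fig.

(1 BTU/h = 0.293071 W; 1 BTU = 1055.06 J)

686.3 BTU × 1055.06 → 724088 J
6673 ms × 0.001 → 6.673 s
P = E / t = 724088 J / 6.673 s = 108510 W
108510 W ÷ (0.293071 W/BTU/h) = 370252 BTU/h

3.703×10⁵ BTU/h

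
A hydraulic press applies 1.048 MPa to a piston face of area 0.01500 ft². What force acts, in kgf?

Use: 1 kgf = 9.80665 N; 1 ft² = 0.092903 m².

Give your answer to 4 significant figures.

148.9 kgf

1.048 MPa × 1000000 = 1.048×10⁶ Pa
0.01500 ft² × 0.092903 = 0.00139354 m²
F = P × A = 1.048×10⁶ Pa × 0.00139354 m² = 1460.43 N
1460.43 N ÷ (9.80665 N/kgf) = 148.922 kgf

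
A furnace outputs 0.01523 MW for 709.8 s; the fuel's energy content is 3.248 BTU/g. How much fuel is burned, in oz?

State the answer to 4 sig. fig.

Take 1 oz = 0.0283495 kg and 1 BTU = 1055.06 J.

111.3 oz

0.01523 MW → 15230 W
E = P × t = 15230 × 709.8 = 1.08103×10⁷ J
3.248 BTU/g → 3.42683×10⁶ J/kg
m = E / e_s = 1.08103×10⁷ / 3.42683×10⁶ = 3.15461 kg
In oz: 3.15461 / 0.0283495 = 111.276 oz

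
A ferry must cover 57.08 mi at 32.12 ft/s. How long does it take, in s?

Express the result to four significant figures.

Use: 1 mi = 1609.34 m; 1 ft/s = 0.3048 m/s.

9383 s

57.08 mi × 1609.34 → 91861.1 m
32.12 ft/s × 0.3048 → 9.79018 m/s
t = d / v = 91861.1 m / 9.79018 m/s = 9382.98 s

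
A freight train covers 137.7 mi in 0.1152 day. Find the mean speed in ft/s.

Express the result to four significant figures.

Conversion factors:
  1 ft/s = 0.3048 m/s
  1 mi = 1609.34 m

73.05 ft/s

137.7 mi × 1609.34 → 221606 m
0.1152 day × 86400 → 9953.28 s
v = d / t = 221606 m / 9953.28 s = 22.2646 m/s
22.2646 m/s ÷ (0.3048 m/s/ft/s) = 73.0466 ft/s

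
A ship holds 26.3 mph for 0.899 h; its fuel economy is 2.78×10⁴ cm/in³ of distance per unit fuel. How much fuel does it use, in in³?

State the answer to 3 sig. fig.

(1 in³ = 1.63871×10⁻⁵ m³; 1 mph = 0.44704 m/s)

137 in³

26.3 mph → 11.7572 m/s
0.899 h → 3236.4 s
d = v × t = 11.7572 × 3236.4 = 38051 m
2.78×10⁴ cm/in³ → 1.69646×10⁷ m/m³
V = d / (distance per unit fuel) = 38051 / 1.69646×10⁷ = 0.00224296 m³
In in³: 0.00224296 / 1.63871×10⁻⁵ = 136.874 in³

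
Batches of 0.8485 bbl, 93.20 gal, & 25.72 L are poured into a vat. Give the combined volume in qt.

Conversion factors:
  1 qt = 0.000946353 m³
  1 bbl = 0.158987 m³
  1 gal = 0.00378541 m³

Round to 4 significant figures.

542.5 qt

0.8485 bbl × 0.158987 → 0.1349 m³
93.20 gal × 0.00378541 → 0.3528 m³
25.72 L × 0.001 → 0.02572 m³
Total: 0.1349 + 0.3528 + 0.02572 = 0.51342 m³
In qt: 0.51342 / 0.000946353 = 542.525 qt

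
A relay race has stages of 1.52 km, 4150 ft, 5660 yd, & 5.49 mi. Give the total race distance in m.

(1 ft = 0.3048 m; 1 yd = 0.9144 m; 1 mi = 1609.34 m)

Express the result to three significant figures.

1.68×10⁴ m

1.52 km × 1000 = 1520 m
4150 ft × 0.3048 = 1264.92 m
5660 yd × 0.9144 = 5175.5 m
5.49 mi × 1609.34 = 8835.28 m
Total: 1520 + 1264.92 + 5175.5 + 8835.28 = 16795.7 m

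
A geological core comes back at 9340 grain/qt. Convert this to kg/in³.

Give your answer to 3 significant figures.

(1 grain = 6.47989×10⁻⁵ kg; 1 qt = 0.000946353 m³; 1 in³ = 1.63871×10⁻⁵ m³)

0.0105 kg/in³

9340 grain/qt × 6.47989×10⁻⁵ kg/grain ÷ 0.000946353 m³/qt = 639.531 kg/m³
639.531 kg/m³ × 1.63871×10⁻⁵ m³/in³ = 0.0104801 kg/in³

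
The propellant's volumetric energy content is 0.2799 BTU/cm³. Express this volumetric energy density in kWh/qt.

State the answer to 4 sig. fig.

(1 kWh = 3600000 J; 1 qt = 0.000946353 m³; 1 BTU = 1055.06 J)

0.07763 kWh/qt

0.2799 BTU/cm³ × 1055.06 J/BTU ÷ 10⁻⁶ m³/cm³ = 2.95311×10⁸ J/m³
2.95311×10⁸ J/m³ ÷ 3600000 J/kWh × 0.000946353 m³/qt = 0.0776301 kWh/qt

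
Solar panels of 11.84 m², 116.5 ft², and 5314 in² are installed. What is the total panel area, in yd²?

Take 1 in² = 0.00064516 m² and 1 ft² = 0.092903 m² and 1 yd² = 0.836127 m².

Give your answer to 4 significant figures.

31.21 yd²

11.84 m² (already m²)
116.5 ft² × 0.092903 = 10.8232 m²
5314 in² × 0.00064516 = 3.42838 m²
Total: 11.84 + 10.8232 + 3.42838 = 26.0916 m²
In yd²: 26.0916 / 0.836127 = 31.2053 yd²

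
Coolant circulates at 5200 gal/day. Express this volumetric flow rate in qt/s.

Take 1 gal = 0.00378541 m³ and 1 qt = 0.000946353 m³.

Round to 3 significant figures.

0.241 qt/s

5200 gal/day × 0.00378541 m³/gal ÷ 86400 s/day = 2.27826×10⁻⁴ m³/s
2.27826×10⁻⁴ m³/s ÷ 0.000946353 m³/qt = 0.240741 qt/s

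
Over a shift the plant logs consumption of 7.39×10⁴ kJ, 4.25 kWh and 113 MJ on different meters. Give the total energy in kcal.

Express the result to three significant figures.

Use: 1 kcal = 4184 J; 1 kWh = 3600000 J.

4.83×10⁴ kcal

7.39×10⁴ kJ × 1000 → 7.39×10⁷ J
4.25 kWh × 3600000 → 1.53×10⁷ J
113 MJ × 1000000 → 1.13×10⁸ J
Total: 7.39×10⁷ + 1.53×10⁷ + 1.13×10⁸ = 2.022×10⁸ J
In kcal: 2.022×10⁸ / 4184 = 48327 kcal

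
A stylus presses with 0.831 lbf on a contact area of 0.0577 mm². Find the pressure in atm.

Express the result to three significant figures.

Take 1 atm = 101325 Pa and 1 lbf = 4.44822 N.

0.831 lbf × 4.44822 → 3.69647 N
0.0577 mm² × 10⁻⁶ → 5.77×10⁻⁸ m²
P = F / A = 3.69647 N / 5.77×10⁻⁸ m² = 6.40636×10⁷ Pa
6.40636×10⁷ Pa ÷ (101325 Pa/atm) = 632.259 atm

632 atm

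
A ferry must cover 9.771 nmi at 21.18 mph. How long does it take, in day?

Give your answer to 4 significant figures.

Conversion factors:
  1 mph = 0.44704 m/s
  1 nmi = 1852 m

9.771 nmi × 1852 → 18095.9 m
21.18 mph × 0.44704 → 9.46831 m/s
t = d / v = 18095.9 m / 9.46831 m/s = 1911.21 s
1911.21 s ÷ (86400 s/day) = 0.0221205 day

0.02212 day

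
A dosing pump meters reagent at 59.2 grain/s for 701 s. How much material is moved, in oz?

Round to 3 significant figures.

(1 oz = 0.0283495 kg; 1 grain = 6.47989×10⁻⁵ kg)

94.9 oz

59.2 grain/s → 0.00383609 kg/s
m = ṁ × t = 0.00383609 × 701 = 2.6891 kg
In oz: 2.6891 / 0.0283495 = 94.8553 oz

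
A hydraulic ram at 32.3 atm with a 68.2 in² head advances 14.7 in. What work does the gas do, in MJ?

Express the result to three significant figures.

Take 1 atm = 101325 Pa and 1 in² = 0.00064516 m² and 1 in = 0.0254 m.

0.0538 MJ

32.3 atm → 3.2728×10⁶ Pa
68.2 in² → 0.0439999 m²
F = P × A = 3.2728×10⁶ × 0.0439999 = 144003 N
14.7 in → 0.37338 m
W = F × d = 144003 × 0.37338 = 53767.8 J
In MJ: 53767.8 / 1000000 = 0.0537678 MJ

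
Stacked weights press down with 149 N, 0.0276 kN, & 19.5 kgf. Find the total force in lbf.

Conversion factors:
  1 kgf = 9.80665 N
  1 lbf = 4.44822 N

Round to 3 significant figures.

149 N (already N)
0.0276 kN × 1000 = 27.6 N
19.5 kgf × 9.80665 = 191.23 N
Sum: 149 + 27.6 + 191.23 = 367.83 N
In lbf: 367.83 / 4.44822 = 82.6915 lbf

82.7 lbf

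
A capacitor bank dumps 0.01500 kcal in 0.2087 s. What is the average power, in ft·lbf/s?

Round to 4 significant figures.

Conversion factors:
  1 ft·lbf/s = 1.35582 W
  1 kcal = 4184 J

221.8 ft·lbf/s

0.01500 kcal × 4184 → 62.76 J
P = E / t = 62.76 J / 0.2087 s = 300.719 W
300.719 W ÷ (1.35582 W/ft·lbf/s) = 221.799 ft·lbf/s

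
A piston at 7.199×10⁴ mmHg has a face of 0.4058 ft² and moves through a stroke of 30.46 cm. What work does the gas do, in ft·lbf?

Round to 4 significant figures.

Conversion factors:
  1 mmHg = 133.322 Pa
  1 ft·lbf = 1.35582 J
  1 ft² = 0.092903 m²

7.199×10⁴ mmHg → 9.59785×10⁶ Pa
0.4058 ft² → 0.0377 m²
F = P × A = 9.59785×10⁶ × 0.0377 = 361839 N
30.46 cm → 0.3046 m
W = F × d = 361839 × 0.3046 = 110216 J
In ft·lbf: 110216 / 1.35582 = 81291 ft·lbf

8.129×10⁴ ft·lbf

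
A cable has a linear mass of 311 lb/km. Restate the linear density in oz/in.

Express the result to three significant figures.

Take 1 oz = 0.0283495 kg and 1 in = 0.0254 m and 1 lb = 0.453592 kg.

311 lb/km × 0.453592 kg/lb ÷ 1000 m/km = 0.141067 kg/m
0.141067 kg/m ÷ 0.0283495 kg/oz × 0.0254 m/in = 0.12639 oz/in

0.126 oz/in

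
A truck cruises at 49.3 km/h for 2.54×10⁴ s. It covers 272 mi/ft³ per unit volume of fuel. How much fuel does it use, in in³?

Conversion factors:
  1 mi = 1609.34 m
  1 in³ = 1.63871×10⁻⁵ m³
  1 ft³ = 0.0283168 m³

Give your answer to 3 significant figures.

49.3 km/h → 13.6944 m/s
d = v × t = 13.6944 × 25400 = 347838 m
272 mi/ft³ → 1.54587×10⁷ m/m³
V = d / (distance per unit fuel) = 347838 / 1.54587×10⁷ = 0.0225011 m³
In in³: 0.0225011 / 1.63871×10⁻⁵ = 1373.1 in³

1370 in³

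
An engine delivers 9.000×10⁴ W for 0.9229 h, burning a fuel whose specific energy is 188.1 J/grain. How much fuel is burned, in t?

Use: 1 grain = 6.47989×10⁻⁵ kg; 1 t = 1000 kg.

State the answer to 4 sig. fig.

0.1030 t

0.9229 h → 3322.44 s
E = P × t = 90000 × 3322.44 = 2.9902×10⁸ J
188.1 J/grain → 2.90283×10⁶ J/kg
m = E / e_s = 2.9902×10⁸ / 2.90283×10⁶ = 103.01 kg
In t: 103.01 / 1000 = 0.10301 t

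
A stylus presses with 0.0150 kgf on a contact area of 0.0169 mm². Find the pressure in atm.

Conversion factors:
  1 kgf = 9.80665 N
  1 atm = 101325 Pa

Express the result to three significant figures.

0.0150 kgf × 9.80665 → 0.1471 N
0.0169 mm² × 10⁻⁶ → 1.69×10⁻⁸ m²
P = F / A = 0.1471 N / 1.69×10⁻⁸ m² = 8.70414×10⁶ Pa
8.70414×10⁶ Pa ÷ (101325 Pa/atm) = 85.9032 atm

85.9 atm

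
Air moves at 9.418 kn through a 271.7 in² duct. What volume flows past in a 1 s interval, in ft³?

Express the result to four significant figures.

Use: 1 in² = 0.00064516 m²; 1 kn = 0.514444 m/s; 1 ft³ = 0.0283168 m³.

29.99 ft³

9.418 kn × 0.514444 → 4.84503 m/s
271.7 in² × 0.00064516 → 0.17529 m²
V = v × A × t = 4.84503 m/s × 0.17529 m² × 1 s = 0.849285 m³
0.849285 m³ ÷ (0.0283168 m³/ft³) = 29.9923 ft³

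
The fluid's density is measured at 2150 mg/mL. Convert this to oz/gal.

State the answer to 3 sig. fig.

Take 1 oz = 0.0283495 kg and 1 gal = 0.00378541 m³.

287 oz/gal

2150 mg/mL × 10⁻⁶ kg/mg ÷ 10⁻⁶ m³/mL = 2150 kg/m³
2150 kg/m³ ÷ 0.0283495 kg/oz × 0.00378541 m³/gal = 287.082 oz/gal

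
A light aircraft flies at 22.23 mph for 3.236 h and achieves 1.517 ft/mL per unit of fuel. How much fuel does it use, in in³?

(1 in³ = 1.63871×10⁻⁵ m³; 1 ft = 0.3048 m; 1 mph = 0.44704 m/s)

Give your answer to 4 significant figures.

1.528×10⁴ in³

22.23 mph → 9.9377 m/s
3.236 h → 11649.6 s
d = v × t = 9.9377 × 11649.6 = 115770 m
1.517 ft/mL → 462382 m/m³
V = d / (distance per unit fuel) = 115770 / 462382 = 0.250377 m³
In in³: 0.250377 / 1.63871×10⁻⁵ = 15278.9 in³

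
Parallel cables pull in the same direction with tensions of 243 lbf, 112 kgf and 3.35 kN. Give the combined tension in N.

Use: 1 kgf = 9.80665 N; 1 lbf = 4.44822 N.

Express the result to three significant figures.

243 lbf × 4.44822 = 1080.92 N
112 kgf × 9.80665 = 1098.34 N
3.35 kN × 1000 = 3350 N
Combined: 1080.92 + 1098.34 + 3350 = 5529.26 N

5530 N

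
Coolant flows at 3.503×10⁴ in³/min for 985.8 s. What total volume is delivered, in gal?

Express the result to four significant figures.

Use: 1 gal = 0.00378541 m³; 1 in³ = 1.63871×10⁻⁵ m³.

2492 gal

3.503×10⁴ in³/min → 0.00956734 m³/s
V = Q × t = 0.00956734 × 985.8 = 9.43148 m³
In gal: 9.43148 / 0.00378541 = 2491.53 gal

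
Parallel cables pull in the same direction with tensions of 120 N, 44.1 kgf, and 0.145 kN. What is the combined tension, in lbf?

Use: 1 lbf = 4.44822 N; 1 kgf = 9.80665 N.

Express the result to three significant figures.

157 lbf

120 N (already N)
44.1 kgf × 9.80665 = 432.473 N
0.145 kN × 1000 = 145 N
Total: 120 + 432.473 + 145 = 697.473 N
In lbf: 697.473 / 4.44822 = 156.798 lbf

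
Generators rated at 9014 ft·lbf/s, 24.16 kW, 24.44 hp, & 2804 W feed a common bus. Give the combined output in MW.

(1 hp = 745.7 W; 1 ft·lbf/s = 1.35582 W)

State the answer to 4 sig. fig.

9014 ft·lbf/s × 1.35582 = 12221.4 W
24.16 kW × 1000 = 24160 W
24.44 hp × 745.7 = 18224.9 W
2804 W (already W)
Combined: 12221.4 + 24160 + 18224.9 + 2804 = 57410.3 W
In MW: 57410.3 / 1000000 = 0.0574103 MW

0.05741 MW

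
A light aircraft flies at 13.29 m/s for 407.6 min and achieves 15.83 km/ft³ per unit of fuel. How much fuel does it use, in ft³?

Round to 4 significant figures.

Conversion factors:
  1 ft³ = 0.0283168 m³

407.6 min → 24456 s
d = v × t = 13.29 × 24456 = 325020 m
15.83 km/ft³ → 559032 m/m³
V = d / (distance per unit fuel) = 325020 / 559032 = 0.581398 m³
In ft³: 0.581398 / 0.0283168 = 20.5319 ft³

20.53 ft³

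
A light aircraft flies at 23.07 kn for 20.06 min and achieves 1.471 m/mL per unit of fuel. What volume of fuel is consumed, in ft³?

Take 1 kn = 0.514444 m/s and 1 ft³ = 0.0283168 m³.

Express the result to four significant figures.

23.07 kn → 11.8682 m/s
20.06 min → 1203.6 s
d = v × t = 11.8682 × 1203.6 = 14284.6 m
1.471 m/mL → 1.471×10⁶ m/m³
V = d / (distance per unit fuel) = 14284.6 / 1.471×10⁶ = 0.00971081 m³
In ft³: 0.00971081 / 0.0283168 = 0.342935 ft³

0.3429 ft³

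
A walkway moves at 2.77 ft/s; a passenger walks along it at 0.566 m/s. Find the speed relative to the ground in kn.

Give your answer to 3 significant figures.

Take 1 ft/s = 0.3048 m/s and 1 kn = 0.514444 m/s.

2.74 kn

2.77 ft/s × 0.3048 = 0.844296 m/s
0.566 m/s (already m/s)
Combined: 0.844296 + 0.566 = 1.4103 m/s
In kn: 1.4103 / 0.514444 = 2.74141 kn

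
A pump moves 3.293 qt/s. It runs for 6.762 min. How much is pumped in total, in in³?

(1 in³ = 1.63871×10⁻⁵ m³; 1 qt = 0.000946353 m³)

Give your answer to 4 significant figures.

7.716×10⁴ in³

3.293 qt/s → 0.00311634 m³/s
6.762 min → 405.72 s
V = Q × t = 0.00311634 × 405.72 = 1.26436 m³
In in³: 1.26436 / 1.63871×10⁻⁵ = 77155.8 in³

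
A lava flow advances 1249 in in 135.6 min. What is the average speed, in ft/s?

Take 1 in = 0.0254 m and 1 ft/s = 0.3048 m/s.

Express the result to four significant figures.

0.01279 ft/s

1249 in × 0.0254 → 31.7246 m
135.6 min × 60 → 8136 s
v = d / t = 31.7246 m / 8136 s = 0.00389929 m/s
0.00389929 m/s ÷ (0.3048 m/s/ft/s) = 0.0127929 ft/s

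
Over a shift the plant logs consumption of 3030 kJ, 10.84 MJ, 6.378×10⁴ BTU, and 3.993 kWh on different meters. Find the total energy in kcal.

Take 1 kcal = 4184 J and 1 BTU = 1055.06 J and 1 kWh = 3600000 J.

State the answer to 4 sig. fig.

2.283×10⁴ kcal

3030 kJ × 1000 = 3.03×10⁶ J
10.84 MJ × 1000000 = 1.084×10⁷ J
6.378×10⁴ BTU × 1055.06 = 6.72917×10⁷ J
3.993 kWh × 3600000 = 1.43748×10⁷ J
Total: 3.03×10⁶ + 1.084×10⁷ + 6.72917×10⁷ + 1.43748×10⁷ = 9.55365×10⁷ J
In kcal: 9.55365×10⁷ / 4184 = 22833.8 kcal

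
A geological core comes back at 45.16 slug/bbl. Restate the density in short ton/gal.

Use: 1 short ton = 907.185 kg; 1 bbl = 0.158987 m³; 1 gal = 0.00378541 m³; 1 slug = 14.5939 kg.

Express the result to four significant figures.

45.16 slug/bbl × 14.5939 kg/slug ÷ 0.158987 m³/bbl = 4145.37 kg/m³
4145.37 kg/m³ ÷ 907.185 kg/short ton × 0.00378541 m³/gal = 0.0172974 short ton/gal

0.01730 short ton/gal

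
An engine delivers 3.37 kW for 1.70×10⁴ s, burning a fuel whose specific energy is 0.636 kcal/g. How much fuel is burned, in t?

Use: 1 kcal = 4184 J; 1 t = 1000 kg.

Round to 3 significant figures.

3.37 kW → 3370 W
E = P × t = 3370 × 17000 = 5.729×10⁷ J
0.636 kcal/g → 2.66102×10⁶ J/kg
m = E / e_s = 5.729×10⁷ / 2.66102×10⁶ = 21.5293 kg
In t: 21.5293 / 1000 = 0.0215293 t

0.0215 t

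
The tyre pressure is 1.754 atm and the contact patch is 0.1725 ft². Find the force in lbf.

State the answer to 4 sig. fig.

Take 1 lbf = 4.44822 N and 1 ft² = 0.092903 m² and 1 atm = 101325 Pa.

1.754 atm × 101325 → 177724 Pa
0.1725 ft² × 0.092903 → 0.0160258 m²
F = P × A = 177724 Pa × 0.0160258 m² = 2848.17 N
2848.17 N ÷ (4.44822 N/lbf) = 640.294 lbf

640.3 lbf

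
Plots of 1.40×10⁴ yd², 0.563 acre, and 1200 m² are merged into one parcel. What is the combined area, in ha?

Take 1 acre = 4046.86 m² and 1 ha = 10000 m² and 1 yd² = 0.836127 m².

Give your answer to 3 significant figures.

1.40×10⁴ yd² × 0.836127 = 11705.8 m²
0.563 acre × 4046.86 = 2278.38 m²
1200 m² (already m²)
Combined: 11705.8 + 2278.38 + 1200 = 15184.2 m²
In ha: 15184.2 / 10000 = 1.51842 ha

1.52 ha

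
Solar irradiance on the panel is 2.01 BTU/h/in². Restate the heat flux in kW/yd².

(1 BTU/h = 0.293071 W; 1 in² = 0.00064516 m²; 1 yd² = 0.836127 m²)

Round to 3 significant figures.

2.01 BTU/h/in² × 0.293071 W/BTU/h ÷ 0.00064516 m²/in² = 913.065 W/m²
913.065 W/m² ÷ 1000 W/kW × 0.836127 m²/yd² = 0.763438 kW/yd²

0.763 kW/yd²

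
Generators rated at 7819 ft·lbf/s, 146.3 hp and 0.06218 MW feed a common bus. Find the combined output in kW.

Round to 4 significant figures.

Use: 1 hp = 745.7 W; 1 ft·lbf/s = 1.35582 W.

181.9 kW

7819 ft·lbf/s × 1.35582 = 10601.2 W
146.3 hp × 745.7 = 109096 W
0.06218 MW × 1000000 = 62180 W
Sum: 10601.2 + 109096 + 62180 = 181877 W
In kW: 181877 / 1000 = 181.877 kW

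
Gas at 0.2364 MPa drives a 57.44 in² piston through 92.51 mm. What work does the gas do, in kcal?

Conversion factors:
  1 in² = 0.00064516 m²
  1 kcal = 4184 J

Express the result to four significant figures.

0.1937 kcal

0.2364 MPa → 236400 Pa
57.44 in² → 0.037058 m²
F = P × A = 236400 × 0.037058 = 8760.51 N
92.51 mm → 0.09251 m
W = F × d = 8760.51 × 0.09251 = 810.435 J
In kcal: 810.435 / 4184 = 0.193699 kcal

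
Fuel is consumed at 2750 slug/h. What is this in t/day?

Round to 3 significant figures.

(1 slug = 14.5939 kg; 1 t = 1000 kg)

963 t/day

2750 slug/h × 14.5939 kg/slug ÷ 3600 s/h = 11.1481 kg/s
11.1481 kg/s ÷ 1000 kg/t × 86400 s/day = 963.196 t/day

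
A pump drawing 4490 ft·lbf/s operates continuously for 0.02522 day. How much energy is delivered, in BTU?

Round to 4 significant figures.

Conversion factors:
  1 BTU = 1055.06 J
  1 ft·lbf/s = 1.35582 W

4490 ft·lbf/s × 1.35582 → 6087.63 W
0.02522 day × 86400 → 2179.01 s
E = P × t = 6087.63 W × 2179.01 s = 1.3265×10⁷ J
1.3265×10⁷ J ÷ (1055.06 J/BTU) = 12572.7 BTU

1.257×10⁴ BTU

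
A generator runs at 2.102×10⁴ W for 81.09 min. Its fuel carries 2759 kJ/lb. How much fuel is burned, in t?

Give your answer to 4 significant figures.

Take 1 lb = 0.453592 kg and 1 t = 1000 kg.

0.01681 t

81.09 min → 4865.4 s
E = P × t = 21020 × 4865.4 = 1.02271×10⁸ J
2759 kJ/lb → 6.08256×10⁶ J/kg
m = E / e_s = 1.02271×10⁸ / 6.08256×10⁶ = 16.8138 kg
In t: 16.8138 / 1000 = 0.0168138 t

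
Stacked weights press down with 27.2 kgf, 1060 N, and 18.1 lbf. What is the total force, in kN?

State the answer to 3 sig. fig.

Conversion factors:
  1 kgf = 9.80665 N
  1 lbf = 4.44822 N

1.41 kN

27.2 kgf × 9.80665 → 266.741 N
1060 N (already N)
18.1 lbf × 4.44822 → 80.5128 N
Total: 266.741 + 1060 + 80.5128 = 1407.25 N
In kN: 1407.25 / 1000 = 1.40725 kN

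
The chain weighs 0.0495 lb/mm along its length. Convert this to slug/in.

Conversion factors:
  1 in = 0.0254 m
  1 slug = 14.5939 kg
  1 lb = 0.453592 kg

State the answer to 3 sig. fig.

0.0495 lb/mm × 0.453592 kg/lb ÷ 0.001 m/mm = 22.4528 kg/m
22.4528 kg/m ÷ 14.5939 kg/slug × 0.0254 m/in = 0.039078 slug/in

0.0391 slug/in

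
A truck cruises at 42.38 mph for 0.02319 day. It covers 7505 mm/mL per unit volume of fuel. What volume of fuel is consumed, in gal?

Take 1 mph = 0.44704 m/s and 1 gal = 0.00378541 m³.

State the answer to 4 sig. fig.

1.336 gal

42.38 mph → 18.9456 m/s
0.02319 day → 2003.62 s
d = v × t = 18.9456 × 2003.62 = 37959.8 m
7505 mm/mL → 7.505×10⁶ m/m³
V = d / (distance per unit fuel) = 37959.8 / 7.505×10⁶ = 0.00505793 m³
In gal: 0.00505793 / 0.00378541 = 1.33616 gal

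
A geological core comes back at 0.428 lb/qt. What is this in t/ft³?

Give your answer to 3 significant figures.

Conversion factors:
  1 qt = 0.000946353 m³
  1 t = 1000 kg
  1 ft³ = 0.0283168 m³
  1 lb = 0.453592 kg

0.00581 t/ft³

0.428 lb/qt × 0.453592 kg/lb ÷ 0.000946353 m³/qt = 205.143 kg/m³
205.143 kg/m³ ÷ 1000 kg/t × 0.0283168 m³/ft³ = 0.00580899 t/ft³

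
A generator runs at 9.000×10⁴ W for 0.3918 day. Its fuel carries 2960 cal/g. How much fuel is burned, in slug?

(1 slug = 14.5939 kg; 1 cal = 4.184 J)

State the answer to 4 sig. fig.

16.86 slug

0.3918 day → 33851.5 s
E = P × t = 90000 × 33851.5 = 3.04664×10⁹ J
2960 cal/g → 1.23846×10⁷ J/kg
m = E / e_s = 3.04664×10⁹ / 1.23846×10⁷ = 246.002 kg
In slug: 246.002 / 14.5939 = 16.8565 slug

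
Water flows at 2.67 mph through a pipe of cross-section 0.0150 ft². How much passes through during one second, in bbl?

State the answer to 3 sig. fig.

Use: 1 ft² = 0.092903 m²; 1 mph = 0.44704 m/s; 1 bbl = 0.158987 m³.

0.0105 bbl

2.67 mph × 0.44704 → 1.1936 m/s
0.0150 ft² × 0.092903 → 0.00139354 m²
V = v × A × t = 1.1936 m/s × 0.00139354 m² × 1 s = 0.00166333 m³
0.00166333 m³ ÷ (0.158987 m³/bbl) = 0.0104621 bbl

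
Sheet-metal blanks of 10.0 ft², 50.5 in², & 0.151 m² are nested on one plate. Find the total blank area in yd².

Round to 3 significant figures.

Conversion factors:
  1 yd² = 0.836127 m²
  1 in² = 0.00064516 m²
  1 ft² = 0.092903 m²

10.0 ft² × 0.092903 = 0.92903 m²
50.5 in² × 0.00064516 = 0.0325806 m²
0.151 m² (already m²)
Combined: 0.92903 + 0.0325806 + 0.151 = 1.11261 m²
In yd²: 1.11261 / 0.836127 = 1.33067 yd²

1.33 yd²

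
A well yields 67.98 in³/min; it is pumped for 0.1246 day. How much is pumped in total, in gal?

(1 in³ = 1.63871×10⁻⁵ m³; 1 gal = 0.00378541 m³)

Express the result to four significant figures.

67.98 in³/min → 1.85666×10⁻⁵ m³/s
0.1246 day → 10765.4 s
V = Q × t = 1.85666×10⁻⁵ × 10765.4 = 0.199877 m³
In gal: 0.199877 / 0.00378541 = 52.8019 gal

52.80 gal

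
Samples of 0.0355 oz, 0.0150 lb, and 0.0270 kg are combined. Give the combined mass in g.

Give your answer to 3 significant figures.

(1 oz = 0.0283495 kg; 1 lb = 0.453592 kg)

0.0355 oz × 0.0283495 = 0.00100641 kg
0.0150 lb × 0.453592 = 0.00680388 kg
0.0270 kg (already kg)
Combined: 0.00100641 + 0.00680388 + 0.027 = 0.0348103 kg
In g: 0.0348103 / 0.001 = 34.8103 g

34.8 g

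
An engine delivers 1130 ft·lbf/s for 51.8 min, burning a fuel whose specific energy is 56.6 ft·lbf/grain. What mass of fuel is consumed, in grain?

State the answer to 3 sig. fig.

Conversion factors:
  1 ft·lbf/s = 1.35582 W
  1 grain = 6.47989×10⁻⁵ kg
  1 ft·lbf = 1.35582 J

6.21×10⁴ grain

1130 ft·lbf/s → 1532.08 W
51.8 min → 3108 s
E = P × t = 1532.08 × 3108 = 4.7617×10⁶ J
56.6 ft·lbf/grain → 1.18427×10⁶ J/kg
m = E / e_s = 4.7617×10⁶ / 1.18427×10⁶ = 4.02079 kg
In grain: 4.02079 / 6.47989×10⁻⁵ = 62050.3 grain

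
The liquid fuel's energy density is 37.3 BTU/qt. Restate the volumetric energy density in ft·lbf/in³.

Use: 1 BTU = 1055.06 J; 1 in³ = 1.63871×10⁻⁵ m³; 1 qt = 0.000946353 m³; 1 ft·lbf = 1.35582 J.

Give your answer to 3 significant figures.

37.3 BTU/qt × 1055.06 J/BTU ÷ 0.000946353 m³/qt = 4.15846×10⁷ J/m³
4.15846×10⁷ J/m³ ÷ 1.35582 J/ft·lbf × 1.63871×10⁻⁵ m³/in³ = 502.612 ft·lbf/in³

503 ft·lbf/in³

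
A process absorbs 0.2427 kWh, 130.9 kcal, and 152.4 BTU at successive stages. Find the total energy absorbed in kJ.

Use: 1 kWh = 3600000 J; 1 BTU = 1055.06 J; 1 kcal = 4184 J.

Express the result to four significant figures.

1582 kJ

0.2427 kWh × 3600000 → 873720 J
130.9 kcal × 4184 → 547686 J
152.4 BTU × 1055.06 → 160791 J
Total: 873720 + 547686 + 160791 = 1.5822×10⁶ J
In kJ: 1.5822×10⁶ / 1000 = 1582.2 kJ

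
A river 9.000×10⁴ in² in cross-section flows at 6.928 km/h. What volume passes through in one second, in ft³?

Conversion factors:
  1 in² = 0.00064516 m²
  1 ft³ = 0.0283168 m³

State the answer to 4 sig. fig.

6.928 km/h × (1/3.6) = 1.92444 m/s
9.000×10⁴ in² × 0.00064516 = 58.0644 m²
V = v × A × t = 1.92444 m/s × 58.0644 m² × 1 s = 111.741 m³
111.741 m³ ÷ (0.0283168 m³/ft³) = 3946.1 ft³

3946 ft³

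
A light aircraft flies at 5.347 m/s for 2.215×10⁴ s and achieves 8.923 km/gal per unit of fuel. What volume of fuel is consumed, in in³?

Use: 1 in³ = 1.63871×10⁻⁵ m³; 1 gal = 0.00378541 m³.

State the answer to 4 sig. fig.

d = v × t = 5.347 × 22150 = 118436 m
8.923 km/gal → 2.35721×10⁶ m/m³
V = d / (distance per unit fuel) = 118436 / 2.35721×10⁶ = 0.0502441 m³
In in³: 0.0502441 / 1.63871×10⁻⁵ = 3066.08 in³

3066 in³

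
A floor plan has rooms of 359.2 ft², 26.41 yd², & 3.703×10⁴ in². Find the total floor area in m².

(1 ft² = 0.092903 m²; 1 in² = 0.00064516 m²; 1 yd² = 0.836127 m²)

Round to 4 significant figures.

79.34 m²

359.2 ft² × 0.092903 = 33.3708 m²
26.41 yd² × 0.836127 = 22.0821 m²
3.703×10⁴ in² × 0.00064516 = 23.8903 m²
Sum: 33.3708 + 22.0821 + 23.8903 = 79.3432 m²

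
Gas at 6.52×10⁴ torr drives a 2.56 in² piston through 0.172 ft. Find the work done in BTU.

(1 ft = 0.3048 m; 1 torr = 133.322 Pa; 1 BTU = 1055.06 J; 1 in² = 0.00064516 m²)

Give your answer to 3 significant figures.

6.52×10⁴ torr → 8.69259×10⁶ Pa
2.56 in² → 0.00165161 m²
F = P × A = 8.69259×10⁶ × 0.00165161 = 14356.8 N
0.172 ft → 0.0524256 m
W = F × d = 14356.8 × 0.0524256 = 752.664 J
In BTU: 752.664 / 1055.06 = 0.713385 BTU

0.713 BTU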